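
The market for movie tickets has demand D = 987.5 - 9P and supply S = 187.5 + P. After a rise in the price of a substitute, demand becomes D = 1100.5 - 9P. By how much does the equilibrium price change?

ΔP = 11.3

Original equilibrium: P* = 80, Q* = 267.5.
New equilibrium: 1100.5 - 9P = 187.5 + P, so 913 = 10P and P' = 91.3; Q' = 1100.5 − 9(91.3) = 278.8.
Change in price: 91.3 − 80 = 11.3.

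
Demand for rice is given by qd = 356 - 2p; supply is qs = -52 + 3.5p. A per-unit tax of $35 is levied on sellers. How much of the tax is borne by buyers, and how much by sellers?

Buyers bear 245/11, sellers bear 140/11

Pre-tax equilibrium: p* = 816/11, q* = 2284/11.
Tax on sellers shifts supply to qs = -52 + 3.5(p − 35) = -174.5 + 3.5p.
356 - 2p = -174.5 + 3.5p gives buyer price pb = 1061/11; sellers receive ps = 1061/11 − 35 = 676/11.
New quantity: q = 356 − 2(1061/11) = 1794/11.
Buyer burden = 1061/11 − 816/11 = 245/11; seller burden = 816/11 − 676/11 = 140/11.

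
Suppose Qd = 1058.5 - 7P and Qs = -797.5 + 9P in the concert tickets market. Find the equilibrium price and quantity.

Set Qd = Qs: 1058.5 - 7P = -797.5 + 9P.
1856 = 16P, so P* = 116.
Q* = 1058.5 − 7(116) = 246.5.

P* = 116, Q* = 246.5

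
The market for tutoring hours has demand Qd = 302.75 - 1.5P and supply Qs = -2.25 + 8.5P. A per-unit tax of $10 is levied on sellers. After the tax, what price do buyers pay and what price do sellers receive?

Buyers pay $39, sellers receive $29

Pre-tax equilibrium: P* = 30.5, Q* = 257.
Tax on sellers shifts supply to Qs = -2.25 + 8.5(P − 10) = -87.25 + 8.5P.
302.75 - 1.5P = -87.25 + 8.5P gives buyer price Pb = 39; sellers receive Ps = 39 − 10 = 29.
New quantity: Q = 302.75 − 1.5(39) = 244.25.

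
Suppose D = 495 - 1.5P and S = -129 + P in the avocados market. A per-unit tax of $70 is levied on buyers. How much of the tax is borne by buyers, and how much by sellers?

Pre-tax equilibrium: P* = 249.6, Q* = 120.6.
Tax on buyers shifts demand to D = 495 − 1.5(P + 70) = 390 - 1.5P.
390 - 1.5P = -129 + P gives seller price Ps = 207.6; buyers pay Pb = 207.6 + 70 = 277.6.
New quantity: Q = 495 − 1.5(277.6) = 78.6.
Buyer burden = 277.6 − 249.6 = 28; seller burden = 249.6 − 207.6 = 42.

Buyers bear $28, sellers bear $42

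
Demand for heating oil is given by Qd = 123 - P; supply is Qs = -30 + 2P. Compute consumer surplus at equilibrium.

Equilibrium: 123 - P = -30 + 2P gives P* = 51, Q* = 72.
Demand choke price (Qd = 0): P = 123.
CS = ½(123 − 51)(72) = 2592.

Consumer surplus = 2592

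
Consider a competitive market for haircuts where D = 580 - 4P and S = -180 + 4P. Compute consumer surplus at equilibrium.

Consumer surplus = 5000

Equilibrium: 580 - 4P = -180 + 4P gives P* = 95, Q* = 200.
Demand choke price (D = 0): P = 145.
CS = ½(145 − 95)(200) = 5000.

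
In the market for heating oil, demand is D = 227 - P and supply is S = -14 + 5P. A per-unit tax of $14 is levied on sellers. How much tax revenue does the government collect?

Tax revenue = 7357/3

Pre-tax equilibrium: P* = 241/6, Q* = 1121/6.
Tax on sellers shifts supply to S = -14 + 5(P − 14) = -84 + 5P.
227 - P = -84 + 5P gives buyer price Pb = 311/6; sellers receive Ps = 311/6 − 14 = 227/6.
New quantity: Q = 227 − 1(311/6) = 1051/6.
Revenue = 14 × 1051/6 = 7357/3.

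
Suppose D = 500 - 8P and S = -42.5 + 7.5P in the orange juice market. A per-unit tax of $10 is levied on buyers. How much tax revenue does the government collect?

Pre-tax equilibrium: P* = 35, Q* = 220.
Tax on buyers shifts demand to D = 500 − 8(P + 10) = 420 - 8P.
420 - 8P = -42.5 + 7.5P gives seller price Ps = 925/31; buyers pay Pb = 925/31 + 10 = 1235/31.
New quantity: Q = 500 − 8(1235/31) = 5620/31.
Revenue = 10 × 5620/31 = 56200/31.

Tax revenue = 56200/31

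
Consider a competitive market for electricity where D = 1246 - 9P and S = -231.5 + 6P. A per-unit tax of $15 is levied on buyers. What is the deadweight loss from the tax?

Pre-tax equilibrium: P* = 98.5, Q* = 359.5.
Tax on buyers shifts demand to D = 1246 − 9(P + 15) = 1111 - 9P.
1111 - 9P = -231.5 + 6P gives seller price Ps = 89.5; buyers pay Pb = 89.5 + 15 = 104.5.
New quantity: Q = 1246 − 9(104.5) = 305.5.
DWL = ½ × 15 × (359.5 − 305.5) = 405.

Deadweight loss = 405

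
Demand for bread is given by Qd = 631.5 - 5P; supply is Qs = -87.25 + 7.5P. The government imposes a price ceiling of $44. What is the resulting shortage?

Shortage = 168.75

Equilibrium price would be P* = 57.5, so the ceiling at 44 binds.
At P = 44: Qd = 631.5 − 5(44) = 411.5, Qs = -87.25 + 7.5(44) = 242.75.
Shortage = 411.5 − 242.75 = 168.75.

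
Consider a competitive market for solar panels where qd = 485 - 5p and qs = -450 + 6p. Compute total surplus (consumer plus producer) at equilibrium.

Total surplus = 660

Equilibrium: 485 - 5p = -450 + 6p gives p* = 85, q* = 60.
Demand choke price: p = 97; supply starts at p = 75.
CS = ½(97 − 85)(60) = 360; PS = ½(85 − 75)(60) = 300.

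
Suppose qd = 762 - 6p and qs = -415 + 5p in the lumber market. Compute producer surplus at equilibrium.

Equilibrium: 762 - 6p = -415 + 5p gives p* = 107, q* = 120.
Supply starts at p = 83 (where qs = 0).
PS = ½(107 − 83)(120) = 1440.

Producer surplus = 1440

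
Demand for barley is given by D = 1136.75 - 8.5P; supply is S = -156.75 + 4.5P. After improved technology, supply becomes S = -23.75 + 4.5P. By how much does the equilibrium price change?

ΔP = -133/13

Original equilibrium: P* = 99.5, Q* = 291.
New equilibrium: 1136.75 - 8.5P = -23.75 + 4.5P, so 1160.5 = 13P and P' = 2321/26; Q' = 1136.75 − 8.5(2321/26) = 9827/26.
Change in price: 2321/26 − 99.5 = -133/13.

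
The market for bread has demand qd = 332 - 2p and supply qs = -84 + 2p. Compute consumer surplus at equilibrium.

Consumer surplus = 3844

Equilibrium: 332 - 2p = -84 + 2p gives p* = 104, q* = 124.
Demand choke price (qd = 0): p = 166.
CS = ½(166 − 104)(124) = 3844.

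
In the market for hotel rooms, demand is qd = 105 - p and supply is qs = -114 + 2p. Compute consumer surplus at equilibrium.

Consumer surplus = 512

Equilibrium: 105 - p = -114 + 2p gives p* = 73, q* = 32.
Demand choke price (qd = 0): p = 105.
CS = ½(105 − 73)(32) = 512.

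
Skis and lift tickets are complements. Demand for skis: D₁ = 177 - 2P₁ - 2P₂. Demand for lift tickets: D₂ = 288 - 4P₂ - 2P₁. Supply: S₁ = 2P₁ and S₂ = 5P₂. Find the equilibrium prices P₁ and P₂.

P₁ = 31.78125, P₂ = 24.9375

Market 1: 177 - 2P₁ - 2P₂ = 2P₁ → 4P₁ + 2P₂ = 177.
Market 2: 9P₂ + 2P₁ = 288.
Eliminating P₂: 9×(1) − 2×(2) gives 32P₁ = 1017, so P₁ = 31.78125.
Back-substitute into (2): P₂ = (288 − 2×31.78125) / 9 = 24.9375.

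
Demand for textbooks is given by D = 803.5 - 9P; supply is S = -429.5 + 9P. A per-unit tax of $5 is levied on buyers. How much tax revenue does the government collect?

Tax revenue = 822.5

Pre-tax equilibrium: P* = 68.5, Q* = 187.
Tax on buyers shifts demand to D = 803.5 − 9(P + 5) = 758.5 - 9P.
758.5 - 9P = -429.5 + 9P gives seller price Ps = 66; buyers pay Pb = 66 + 5 = 71.
New quantity: Q = 803.5 − 9(71) = 164.5.
Revenue = 5 × 164.5 = 822.5.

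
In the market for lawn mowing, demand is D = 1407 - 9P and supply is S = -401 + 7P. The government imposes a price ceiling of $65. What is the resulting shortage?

Shortage = 768

Equilibrium price would be P* = 113, so the ceiling at 65 binds.
At P = 65: D = 1407 − 9(65) = 822, S = -401 + 7(65) = 54.
Shortage = 822 − 54 = 768.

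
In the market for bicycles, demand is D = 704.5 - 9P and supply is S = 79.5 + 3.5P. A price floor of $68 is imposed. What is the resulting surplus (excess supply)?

Surplus = 225

Equilibrium price would be P* = 50, so the floor at 68 binds.
At P = 68: D = 92.5, S = 317.5.
Surplus = 317.5 − 92.5 = 225.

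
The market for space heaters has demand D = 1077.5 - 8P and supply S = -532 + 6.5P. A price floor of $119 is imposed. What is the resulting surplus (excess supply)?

Surplus = 116

Equilibrium price would be P* = 111, so the floor at 119 binds.
At P = 119: D = 125.5, S = 241.5.
Surplus = 241.5 − 125.5 = 116.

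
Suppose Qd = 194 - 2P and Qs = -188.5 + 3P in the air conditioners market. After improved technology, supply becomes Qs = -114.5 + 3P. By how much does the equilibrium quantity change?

Original equilibrium: P* = 76.5, Q* = 41.
New equilibrium: 194 - 2P = -114.5 + 3P, so 308.5 = 5P and P' = 61.7; Q' = 194 − 2(61.7) = 70.6.
Change in quantity: 70.6 − 41 = 29.6.

ΔQ = 29.6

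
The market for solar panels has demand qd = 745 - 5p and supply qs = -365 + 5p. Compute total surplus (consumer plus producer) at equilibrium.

Total surplus = 7220

Equilibrium: 745 - 5p = -365 + 5p gives p* = 111, q* = 190.
Demand choke price: p = 149; supply starts at p = 73.
CS = ½(149 − 111)(190) = 3610; PS = ½(111 − 73)(190) = 3610.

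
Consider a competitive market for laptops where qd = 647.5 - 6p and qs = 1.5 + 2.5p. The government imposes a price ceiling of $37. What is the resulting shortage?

Shortage = 331.5

Equilibrium price would be p* = 76, so the ceiling at 37 binds.
At p = 37: qd = 647.5 − 6(37) = 425.5, qs = 1.5 + 2.5(37) = 94.
Shortage = 425.5 − 94 = 331.5.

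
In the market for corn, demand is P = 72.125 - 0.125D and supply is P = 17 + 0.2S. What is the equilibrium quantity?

Q* = 2205/13

Set the two price expressions equal: 72.125 - 0.125Q = 17 + 0.2Q.
55.125 = 0.325Q, so Q* = 2205/13.
P* = 72.125 − (0.125)(2205/13) = 662/13.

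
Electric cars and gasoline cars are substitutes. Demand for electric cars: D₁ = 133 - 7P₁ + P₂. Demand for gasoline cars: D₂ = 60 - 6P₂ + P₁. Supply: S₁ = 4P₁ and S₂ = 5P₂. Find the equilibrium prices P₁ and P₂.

P₁ = 1523/120, P₂ = 793/120

Market 1: 133 - 7P₁ + P₂ = 4P₁ → 11P₁ - P₂ = 133.
Market 2: 11P₂ - P₁ = 60.
Eliminating P₂: 11×(1) + 1×(2) gives 120P₁ = 1523, so P₁ = 1523/120.
Back-substitute into (2): P₂ = (60 + 1×1523/120) / 11 = 793/120.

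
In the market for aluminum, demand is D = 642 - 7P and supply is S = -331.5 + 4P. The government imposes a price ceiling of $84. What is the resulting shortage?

Equilibrium price would be P* = 88.5, so the ceiling at 84 binds.
At P = 84: D = 642 − 7(84) = 54, S = -331.5 + 4(84) = 4.5.
Shortage = 54 − 4.5 = 49.5.

Shortage = 49.5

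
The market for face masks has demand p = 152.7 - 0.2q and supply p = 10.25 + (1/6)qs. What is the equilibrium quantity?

Set the two price expressions equal: 152.7 - 0.2q = 10.25 + (1/6)q.
142.45 = (11/30)q, so q* = 388.5.
p* = 152.7 − (0.2)(388.5) = 75.

q* = 388.5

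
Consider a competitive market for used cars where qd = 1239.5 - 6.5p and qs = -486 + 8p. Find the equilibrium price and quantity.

p* = 119, q* = 466

Set qd = qs: 1239.5 - 6.5p = -486 + 8p.
1725.5 = 14.5p, so p* = 119.
q* = 1239.5 − 6.5(119) = 466.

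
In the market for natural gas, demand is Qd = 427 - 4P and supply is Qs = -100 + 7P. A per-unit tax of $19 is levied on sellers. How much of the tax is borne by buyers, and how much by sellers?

Buyers bear 133/11, sellers bear 76/11

Pre-tax equilibrium: P* = 527/11, Q* = 2589/11.
Tax on sellers shifts supply to Qs = -100 + 7(P − 19) = -233 + 7P.
427 - 4P = -233 + 7P gives buyer price Pb = 60; sellers receive Ps = 60 − 19 = 41.
New quantity: Q = 427 − 4(60) = 187.
Buyer burden = 60 − 527/11 = 133/11; seller burden = 527/11 − 41 = 76/11.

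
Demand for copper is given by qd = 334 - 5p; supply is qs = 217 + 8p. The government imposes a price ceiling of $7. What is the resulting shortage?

Shortage = 26

Equilibrium price would be p* = 9, so the ceiling at 7 binds.
At p = 7: qd = 334 − 5(7) = 299, qs = 217 + 8(7) = 273.
Shortage = 299 − 273 = 26.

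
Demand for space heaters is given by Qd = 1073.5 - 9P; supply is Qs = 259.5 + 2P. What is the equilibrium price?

P* = 74

Set Qd = Qs: 1073.5 - 9P = 259.5 + 2P.
814 = 11P, so P* = 74.
Q* = 1073.5 − 9(74) = 407.5.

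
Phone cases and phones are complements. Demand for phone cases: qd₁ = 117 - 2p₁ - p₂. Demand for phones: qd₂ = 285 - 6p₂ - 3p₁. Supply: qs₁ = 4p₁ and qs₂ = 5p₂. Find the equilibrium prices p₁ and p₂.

p₁ = 334/21, p₂ = 151/7

Market 1: 117 - 2p₁ - p₂ = 4p₁ → 6p₁ + p₂ = 117.
Market 2: 11p₂ + 3p₁ = 285.
Eliminating p₂: 11×(1) − 1×(2) gives 63p₁ = 1002, so p₁ = 334/21.
Back-substitute into (2): p₂ = (285 − 3×334/21) / 11 = 151/7.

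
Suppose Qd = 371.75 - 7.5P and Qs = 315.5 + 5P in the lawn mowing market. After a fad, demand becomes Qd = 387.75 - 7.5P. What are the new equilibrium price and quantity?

P' = 5.78, Q' = 344.4

Original equilibrium: P* = 4.5, Q* = 338.
New equilibrium: 387.75 - 7.5P = 315.5 + 5P, so 72.25 = 12.5P and P' = 5.78; Q' = 387.75 − 7.5(5.78) = 344.4.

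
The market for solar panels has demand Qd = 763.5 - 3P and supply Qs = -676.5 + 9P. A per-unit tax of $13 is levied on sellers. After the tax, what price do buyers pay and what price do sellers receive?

Pre-tax equilibrium: P* = 120, Q* = 403.5.
Tax on sellers shifts supply to Qs = -676.5 + 9(P − 13) = -793.5 + 9P.
763.5 - 3P = -793.5 + 9P gives buyer price Pb = 129.75; sellers receive Ps = 129.75 − 13 = 116.75.
New quantity: Q = 763.5 − 3(129.75) = 374.25.

Buyers pay $129.75, sellers receive $116.75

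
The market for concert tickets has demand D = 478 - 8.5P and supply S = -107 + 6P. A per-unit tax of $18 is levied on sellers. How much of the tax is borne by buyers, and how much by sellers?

Pre-tax equilibrium: P* = 1170/29, Q* = 3917/29.
Tax on sellers shifts supply to S = -107 + 6(P − 18) = -215 + 6P.
478 - 8.5P = -215 + 6P gives buyer price Pb = 1386/29; sellers receive Ps = 1386/29 − 18 = 864/29.
New quantity: Q = 478 − 8.5(1386/29) = 2081/29.
Buyer burden = 1386/29 − 1170/29 = 216/29; seller burden = 1170/29 − 864/29 = 306/29.

Buyers bear 216/29, sellers bear 306/29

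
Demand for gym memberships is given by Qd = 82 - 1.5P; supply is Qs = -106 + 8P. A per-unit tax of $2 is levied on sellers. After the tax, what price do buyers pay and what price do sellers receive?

Pre-tax equilibrium: P* = 376/19, Q* = 994/19.
Tax on sellers shifts supply to Qs = -106 + 8(P − 2) = -122 + 8P.
82 - 1.5P = -122 + 8P gives buyer price Pb = 408/19; sellers receive Ps = 408/19 − 2 = 370/19.
New quantity: Q = 82 − 1.5(408/19) = 946/19.

Buyers pay 408/19, sellers receive 370/19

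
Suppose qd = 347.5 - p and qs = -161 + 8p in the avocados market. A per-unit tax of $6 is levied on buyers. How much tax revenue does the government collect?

Pre-tax equilibrium: p* = 56.5, q* = 291.
Tax on buyers shifts demand to qd = 347.5 − 1(p + 6) = 341.5 - p.
341.5 - p = -161 + 8p gives seller price ps = 335/6; buyers pay pb = 335/6 + 6 = 371/6.
New quantity: q = 347.5 − 1(371/6) = 857/3.
Revenue = 6 × 857/3 = 1714.

Tax revenue = 1714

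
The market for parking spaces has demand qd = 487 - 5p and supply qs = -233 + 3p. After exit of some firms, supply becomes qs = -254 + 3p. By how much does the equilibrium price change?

Δp = 2.625

Original equilibrium: p* = 90, q* = 37.
New equilibrium: 487 - 5p = -254 + 3p, so 741 = 8p and p' = 92.625; q' = 487 − 5(92.625) = 23.875.
Change in price: 92.625 − 90 = 2.625.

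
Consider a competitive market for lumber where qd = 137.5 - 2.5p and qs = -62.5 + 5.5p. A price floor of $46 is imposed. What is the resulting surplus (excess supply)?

Equilibrium price would be p* = 25, so the floor at 46 binds.
At p = 46: qd = 22.5, qs = 190.5.
Surplus = 190.5 − 22.5 = 168.

Surplus = 168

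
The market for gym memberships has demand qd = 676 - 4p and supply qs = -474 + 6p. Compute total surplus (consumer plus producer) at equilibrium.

Equilibrium: 676 - 4p = -474 + 6p gives p* = 115, q* = 216.
Demand choke price: p = 169; supply starts at p = 79.
CS = ½(169 − 115)(216) = 5832; PS = ½(115 − 79)(216) = 3888.

Total surplus = 9720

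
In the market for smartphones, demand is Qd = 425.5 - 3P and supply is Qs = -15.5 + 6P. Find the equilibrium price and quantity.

P* = 49, Q* = 278.5

Set Qd = Qs: 425.5 - 3P = -15.5 + 6P.
441 = 9P, so P* = 49.
Q* = 425.5 − 3(49) = 278.5.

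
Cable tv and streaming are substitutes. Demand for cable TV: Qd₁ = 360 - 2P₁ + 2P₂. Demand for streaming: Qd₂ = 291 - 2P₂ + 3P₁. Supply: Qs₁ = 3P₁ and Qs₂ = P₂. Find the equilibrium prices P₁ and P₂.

Market 1: 360 - 2P₁ + 2P₂ = 3P₁ → 5P₁ - 2P₂ = 360.
Market 2: 3P₂ - 3P₁ = 291.
Eliminating P₂: 3×(1) + 2×(2) gives 9P₁ = 1662, so P₁ = 554/3.
Back-substitute into (2): P₂ = (291 + 3×554/3) / 3 = 845/3.

P₁ = 554/3, P₂ = 845/3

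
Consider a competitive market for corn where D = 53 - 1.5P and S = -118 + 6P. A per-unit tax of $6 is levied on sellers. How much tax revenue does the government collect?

Pre-tax equilibrium: P* = 22.8, Q* = 18.8.
Tax on sellers shifts supply to S = -118 + 6(P − 6) = -154 + 6P.
53 - 1.5P = -154 + 6P gives buyer price Pb = 27.6; sellers receive Ps = 27.6 − 6 = 21.6.
New quantity: Q = 53 − 1.5(27.6) = 11.6.
Revenue = 6 × 11.6 = 69.6.

Tax revenue = 69.6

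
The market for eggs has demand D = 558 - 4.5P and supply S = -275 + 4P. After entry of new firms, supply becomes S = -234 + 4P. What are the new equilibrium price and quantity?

P' = 1584/17, Q' = 2358/17

Original equilibrium: P* = 98, Q* = 117.
New equilibrium: 558 - 4.5P = -234 + 4P, so 792 = 8.5P and P' = 1584/17; Q' = 558 − 4.5(1584/17) = 2358/17.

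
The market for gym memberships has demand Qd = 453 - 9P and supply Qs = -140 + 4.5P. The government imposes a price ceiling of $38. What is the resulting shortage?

Equilibrium price would be P* = 1186/27, so the ceiling at 38 binds.
At P = 38: Qd = 453 − 9(38) = 111, Qs = -140 + 4.5(38) = 31.
Shortage = 111 − 31 = 80.

Shortage = 80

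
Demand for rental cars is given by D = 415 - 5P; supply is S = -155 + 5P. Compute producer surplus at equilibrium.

Producer surplus = 1690

Equilibrium: 415 - 5P = -155 + 5P gives P* = 57, Q* = 130.
Supply starts at P = 31 (where S = 0).
PS = ½(57 − 31)(130) = 1690.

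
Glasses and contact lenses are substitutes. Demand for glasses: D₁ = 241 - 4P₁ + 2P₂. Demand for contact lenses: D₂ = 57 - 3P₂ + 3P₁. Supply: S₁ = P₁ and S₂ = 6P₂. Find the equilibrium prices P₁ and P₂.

Market 1: 241 - 4P₁ + 2P₂ = P₁ → 5P₁ - 2P₂ = 241.
Market 2: 9P₂ - 3P₁ = 57.
Eliminating P₂: 9×(1) + 2×(2) gives 39P₁ = 2283, so P₁ = 761/13.
Back-substitute into (2): P₂ = (57 + 3×761/13) / 9 = 336/13.

P₁ = 761/13, P₂ = 336/13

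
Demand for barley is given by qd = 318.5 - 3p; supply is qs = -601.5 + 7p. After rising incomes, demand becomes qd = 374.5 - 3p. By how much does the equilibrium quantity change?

Original equilibrium: p* = 92, q* = 42.5.
New equilibrium: 374.5 - 3p = -601.5 + 7p, so 976 = 10p and p' = 97.6; q' = 374.5 − 3(97.6) = 81.7.
Change in quantity: 81.7 − 42.5 = 39.2.

Δq = 39.2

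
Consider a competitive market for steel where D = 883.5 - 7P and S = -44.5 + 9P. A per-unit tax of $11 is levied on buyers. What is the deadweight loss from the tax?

Deadweight loss = 238.21875

Pre-tax equilibrium: P* = 58, Q* = 477.5.
Tax on buyers shifts demand to D = 883.5 − 7(P + 11) = 806.5 - 7P.
806.5 - 7P = -44.5 + 9P gives seller price Ps = 53.1875; buyers pay Pb = 53.1875 + 11 = 64.1875.
New quantity: Q = 883.5 − 7(64.1875) = 434.1875.
DWL = ½ × 11 × (477.5 − 434.1875) = 238.21875.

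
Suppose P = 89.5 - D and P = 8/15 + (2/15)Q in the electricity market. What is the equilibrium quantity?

Set the two price expressions equal: 89.5 - Q = 8/15 + (2/15)Q.
2669/30 = (17/15)Q, so Q* = 78.5.
P* = 89.5 − (1)(78.5) = 11.

Q* = 78.5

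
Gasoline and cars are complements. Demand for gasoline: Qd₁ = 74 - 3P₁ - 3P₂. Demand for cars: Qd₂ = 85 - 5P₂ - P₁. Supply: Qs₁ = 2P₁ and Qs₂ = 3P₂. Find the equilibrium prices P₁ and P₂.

Market 1: 74 - 3P₁ - 3P₂ = 2P₁ → 5P₁ + 3P₂ = 74.
Market 2: 8P₂ + P₁ = 85.
Eliminating P₂: 8×(1) − 3×(2) gives 37P₁ = 337, so P₁ = 337/37.
Back-substitute into (2): P₂ = (85 − 1×337/37) / 8 = 351/37.

P₁ = 337/37, P₂ = 351/37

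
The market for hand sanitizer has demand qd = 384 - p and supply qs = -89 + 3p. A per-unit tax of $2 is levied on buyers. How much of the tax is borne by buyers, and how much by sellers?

Buyers bear $1.5, sellers bear $0.5

Pre-tax equilibrium: p* = 118.25, q* = 265.75.
Tax on buyers shifts demand to qd = 384 − 1(p + 2) = 382 - p.
382 - p = -89 + 3p gives seller price ps = 117.75; buyers pay pb = 117.75 + 2 = 119.75.
New quantity: q = 384 − 1(119.75) = 264.25.
Buyer burden = 119.75 − 118.25 = 1.5; seller burden = 118.25 − 117.75 = 0.5.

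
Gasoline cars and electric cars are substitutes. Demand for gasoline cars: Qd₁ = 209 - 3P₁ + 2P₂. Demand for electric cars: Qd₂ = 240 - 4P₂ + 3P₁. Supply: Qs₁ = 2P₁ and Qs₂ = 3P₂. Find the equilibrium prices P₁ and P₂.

P₁ = 67, P₂ = 63

Market 1: 209 - 3P₁ + 2P₂ = 2P₁ → 5P₁ - 2P₂ = 209.
Market 2: 7P₂ - 3P₁ = 240.
Eliminating P₂: 7×(1) + 2×(2) gives 29P₁ = 1943, so P₁ = 67.
Back-substitute into (2): P₂ = (240 + 3×67) / 7 = 63.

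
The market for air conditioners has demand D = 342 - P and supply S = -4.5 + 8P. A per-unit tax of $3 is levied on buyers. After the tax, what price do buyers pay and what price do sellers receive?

Buyers pay 247/6, sellers receive 229/6

Pre-tax equilibrium: P* = 38.5, Q* = 303.5.
Tax on buyers shifts demand to D = 342 − 1(P + 3) = 339 - P.
339 - P = -4.5 + 8P gives seller price Ps = 229/6; buyers pay Pb = 229/6 + 3 = 247/6.
New quantity: Q = 342 − 1(247/6) = 1805/6.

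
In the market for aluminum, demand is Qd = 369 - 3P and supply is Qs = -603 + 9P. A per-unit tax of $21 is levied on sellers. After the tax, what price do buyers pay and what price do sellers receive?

Pre-tax equilibrium: P* = 81, Q* = 126.
Tax on sellers shifts supply to Qs = -603 + 9(P − 21) = -792 + 9P.
369 - 3P = -792 + 9P gives buyer price Pb = 96.75; sellers receive Ps = 96.75 − 21 = 75.75.
New quantity: Q = 369 − 3(96.75) = 78.75.

Buyers pay $96.75, sellers receive $75.75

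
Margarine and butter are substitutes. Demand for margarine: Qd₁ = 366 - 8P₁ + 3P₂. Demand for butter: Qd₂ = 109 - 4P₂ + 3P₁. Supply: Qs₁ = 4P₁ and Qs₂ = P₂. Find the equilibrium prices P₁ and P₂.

Market 1: 366 - 8P₁ + 3P₂ = 4P₁ → 12P₁ - 3P₂ = 366.
Market 2: 5P₂ - 3P₁ = 109.
Eliminating P₂: 5×(1) + 3×(2) gives 51P₁ = 2157, so P₁ = 719/17.
Back-substitute into (2): P₂ = (109 + 3×719/17) / 5 = 802/17.

P₁ = 719/17, P₂ = 802/17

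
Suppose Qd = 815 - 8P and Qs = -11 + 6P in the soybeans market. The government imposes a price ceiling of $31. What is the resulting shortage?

Shortage = 392

Equilibrium price would be P* = 59, so the ceiling at 31 binds.
At P = 31: Qd = 815 − 8(31) = 567, Qs = -11 + 6(31) = 175.
Shortage = 567 − 175 = 392.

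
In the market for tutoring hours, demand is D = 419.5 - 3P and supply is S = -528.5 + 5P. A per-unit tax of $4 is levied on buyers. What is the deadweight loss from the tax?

Deadweight loss = 15

Pre-tax equilibrium: P* = 118.5, Q* = 64.
Tax on buyers shifts demand to D = 419.5 − 3(P + 4) = 407.5 - 3P.
407.5 - 3P = -528.5 + 5P gives seller price Ps = 117; buyers pay Pb = 117 + 4 = 121.
New quantity: Q = 419.5 − 3(121) = 56.5.
DWL = ½ × 4 × (64 − 56.5) = 15.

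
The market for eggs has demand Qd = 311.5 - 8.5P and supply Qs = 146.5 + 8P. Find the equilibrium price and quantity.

P* = 10, Q* = 226.5

Set Qd = Qs: 311.5 - 8.5P = 146.5 + 8P.
165 = 16.5P, so P* = 10.
Q* = 311.5 − 8.5(10) = 226.5.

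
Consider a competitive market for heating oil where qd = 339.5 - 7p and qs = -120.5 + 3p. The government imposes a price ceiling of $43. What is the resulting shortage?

Shortage = 30

Equilibrium price would be p* = 46, so the ceiling at 43 binds.
At p = 43: qd = 339.5 − 7(43) = 38.5, qs = -120.5 + 3(43) = 8.5.
Shortage = 38.5 − 8.5 = 30.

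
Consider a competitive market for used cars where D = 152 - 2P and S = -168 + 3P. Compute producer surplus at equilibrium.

Equilibrium: 152 - 2P = -168 + 3P gives P* = 64, Q* = 24.
Supply starts at P = 56 (where S = 0).
PS = ½(64 − 56)(24) = 96.

Producer surplus = 96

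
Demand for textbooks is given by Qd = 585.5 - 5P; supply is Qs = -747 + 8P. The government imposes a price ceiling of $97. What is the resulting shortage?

Shortage = 71.5

Equilibrium price would be P* = 102.5, so the ceiling at 97 binds.
At P = 97: Qd = 585.5 − 5(97) = 100.5, Qs = -747 + 8(97) = 29.
Shortage = 100.5 − 29 = 71.5.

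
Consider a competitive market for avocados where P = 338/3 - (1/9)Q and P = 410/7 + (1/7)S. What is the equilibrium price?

P* = 89

Set the two price expressions equal: 338/3 - (1/9)Q = 410/7 + (1/7)Q.
1136/21 = (16/63)Q, so Q* = 213.
P* = 338/3 − (1/9)(213) = 89.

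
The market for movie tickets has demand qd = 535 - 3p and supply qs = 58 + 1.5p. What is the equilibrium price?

Set qd = qs: 535 - 3p = 58 + 1.5p.
477 = 4.5p, so p* = 106.
q* = 535 − 3(106) = 217.

p* = 106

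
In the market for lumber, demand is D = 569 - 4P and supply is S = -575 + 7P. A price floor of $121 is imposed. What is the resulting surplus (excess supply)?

Surplus = 187

Equilibrium price would be P* = 104, so the floor at 121 binds.
At P = 121: D = 85, S = 272.
Surplus = 272 − 85 = 187.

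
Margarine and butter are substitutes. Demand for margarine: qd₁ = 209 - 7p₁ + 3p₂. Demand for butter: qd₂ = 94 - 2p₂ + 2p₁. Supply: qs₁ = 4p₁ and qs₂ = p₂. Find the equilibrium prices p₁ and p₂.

Market 1: 209 - 7p₁ + 3p₂ = 4p₁ → 11p₁ - 3p₂ = 209.
Market 2: 3p₂ - 2p₁ = 94.
Eliminating p₂: 3×(1) + 3×(2) gives 27p₁ = 909, so p₁ = 101/3.
Back-substitute into (2): p₂ = (94 + 2×101/3) / 3 = 484/9.

p₁ = 101/3, p₂ = 484/9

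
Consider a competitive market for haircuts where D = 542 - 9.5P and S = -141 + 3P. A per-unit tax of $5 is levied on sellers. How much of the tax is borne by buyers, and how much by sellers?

Buyers bear $1.2, sellers bear $3.8

Pre-tax equilibrium: P* = 54.64, Q* = 22.92.
Tax on sellers shifts supply to S = -141 + 3(P − 5) = -156 + 3P.
542 - 9.5P = -156 + 3P gives buyer price Pb = 55.84; sellers receive Ps = 55.84 − 5 = 50.84.
New quantity: Q = 542 − 9.5(55.84) = 11.52.
Buyer burden = 55.84 − 54.64 = 1.2; seller burden = 54.64 − 50.84 = 3.8.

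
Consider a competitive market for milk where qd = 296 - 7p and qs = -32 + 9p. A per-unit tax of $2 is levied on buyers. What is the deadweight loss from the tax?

Deadweight loss = 7.875

Pre-tax equilibrium: p* = 20.5, q* = 152.5.
Tax on buyers shifts demand to qd = 296 − 7(p + 2) = 282 - 7p.
282 - 7p = -32 + 9p gives seller price ps = 19.625; buyers pay pb = 19.625 + 2 = 21.625.
New quantity: q = 296 − 7(21.625) = 144.625.
DWL = ½ × 2 × (152.5 − 144.625) = 7.875.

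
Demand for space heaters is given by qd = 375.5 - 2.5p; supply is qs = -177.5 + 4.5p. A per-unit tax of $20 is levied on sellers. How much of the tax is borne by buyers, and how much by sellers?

Buyers bear 90/7, sellers bear 50/7

Pre-tax equilibrium: p* = 79, q* = 178.
Tax on sellers shifts supply to qs = -177.5 + 4.5(p − 20) = -267.5 + 4.5p.
375.5 - 2.5p = -267.5 + 4.5p gives buyer price pb = 643/7; sellers receive ps = 643/7 − 20 = 503/7.
New quantity: q = 375.5 − 2.5(643/7) = 1021/7.
Buyer burden = 643/7 − 79 = 90/7; seller burden = 79 − 503/7 = 50/7.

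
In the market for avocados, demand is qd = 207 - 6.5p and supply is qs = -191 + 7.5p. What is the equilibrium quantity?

q* = 311/14

Set qd = qs: 207 - 6.5p = -191 + 7.5p.
398 = 14p, so p* = 199/7.
q* = 207 − 6.5(199/7) = 311/14.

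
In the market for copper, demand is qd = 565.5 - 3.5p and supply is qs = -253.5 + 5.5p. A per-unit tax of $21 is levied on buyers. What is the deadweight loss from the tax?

Deadweight loss = 471.625

Pre-tax equilibrium: p* = 91, q* = 247.
Tax on buyers shifts demand to qd = 565.5 − 3.5(p + 21) = 492 - 3.5p.
492 - 3.5p = -253.5 + 5.5p gives seller price ps = 497/6; buyers pay pb = 497/6 + 21 = 623/6.
New quantity: q = 565.5 − 3.5(623/6) = 2425/12.
DWL = ½ × 21 × (247 − 2425/12) = 471.625.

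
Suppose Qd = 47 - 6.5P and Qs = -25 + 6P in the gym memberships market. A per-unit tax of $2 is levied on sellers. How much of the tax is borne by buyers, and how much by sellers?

Buyers bear $0.96, sellers bear $1.04

Pre-tax equilibrium: P* = 5.76, Q* = 9.56.
Tax on sellers shifts supply to Qs = -25 + 6(P − 2) = -37 + 6P.
47 - 6.5P = -37 + 6P gives buyer price Pb = 6.72; sellers receive Ps = 6.72 − 2 = 4.72.
New quantity: Q = 47 − 6.5(6.72) = 3.32.
Buyer burden = 6.72 − 5.76 = 0.96; seller burden = 5.76 − 4.72 = 1.04.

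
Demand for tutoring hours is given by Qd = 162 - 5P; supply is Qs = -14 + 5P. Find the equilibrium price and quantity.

Set Qd = Qs: 162 - 5P = -14 + 5P.
176 = 10P, so P* = 17.6.
Q* = 162 − 5(17.6) = 74.

P* = 17.6, Q* = 74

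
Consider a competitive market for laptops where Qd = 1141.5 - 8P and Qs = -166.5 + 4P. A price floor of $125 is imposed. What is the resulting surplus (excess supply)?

Surplus = 192

Equilibrium price would be P* = 109, so the floor at 125 binds.
At P = 125: Qd = 141.5, Qs = 333.5.
Surplus = 333.5 − 141.5 = 192.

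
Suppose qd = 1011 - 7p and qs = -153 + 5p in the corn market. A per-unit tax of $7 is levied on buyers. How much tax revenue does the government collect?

Tax revenue = 26173/12

Pre-tax equilibrium: p* = 97, q* = 332.
Tax on buyers shifts demand to qd = 1011 − 7(p + 7) = 962 - 7p.
962 - 7p = -153 + 5p gives seller price ps = 1115/12; buyers pay pb = 1115/12 + 7 = 1199/12.
New quantity: q = 1011 − 7(1199/12) = 3739/12.
Revenue = 7 × 3739/12 = 26173/12.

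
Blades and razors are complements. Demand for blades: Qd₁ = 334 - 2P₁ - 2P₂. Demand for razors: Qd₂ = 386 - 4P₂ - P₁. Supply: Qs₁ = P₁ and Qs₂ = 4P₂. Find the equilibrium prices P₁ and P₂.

Market 1: 334 - 2P₁ - 2P₂ = P₁ → 3P₁ + 2P₂ = 334.
Market 2: 8P₂ + P₁ = 386.
Eliminating P₂: 8×(1) − 2×(2) gives 22P₁ = 1900, so P₁ = 950/11.
Back-substitute into (2): P₂ = (386 − 1×950/11) / 8 = 412/11.

P₁ = 950/11, P₂ = 412/11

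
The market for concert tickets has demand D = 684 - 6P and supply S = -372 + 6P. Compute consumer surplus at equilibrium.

Equilibrium: 684 - 6P = -372 + 6P gives P* = 88, Q* = 156.
Demand choke price (D = 0): P = 114.
CS = ½(114 − 88)(156) = 2028.

Consumer surplus = 2028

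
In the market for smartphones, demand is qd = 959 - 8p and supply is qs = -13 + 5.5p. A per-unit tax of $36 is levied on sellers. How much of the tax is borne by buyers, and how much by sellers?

Buyers bear 44/3, sellers bear 64/3

Pre-tax equilibrium: p* = 72, q* = 383.
Tax on sellers shifts supply to qs = -13 + 5.5(p − 36) = -211 + 5.5p.
959 - 8p = -211 + 5.5p gives buyer price pb = 260/3; sellers receive ps = 260/3 − 36 = 152/3.
New quantity: q = 959 − 8(260/3) = 797/3.
Buyer burden = 260/3 − 72 = 44/3; seller burden = 72 − 152/3 = 64/3.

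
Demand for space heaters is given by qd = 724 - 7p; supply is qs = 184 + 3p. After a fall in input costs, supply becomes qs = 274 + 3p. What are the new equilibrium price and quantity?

Original equilibrium: p* = 54, q* = 346.
New equilibrium: 724 - 7p = 274 + 3p, so 450 = 10p and p' = 45; q' = 724 − 7(45) = 409.

p' = 45, q' = 409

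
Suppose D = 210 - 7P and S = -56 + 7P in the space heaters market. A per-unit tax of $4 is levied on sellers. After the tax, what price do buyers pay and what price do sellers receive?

Buyers pay $21, sellers receive $17

Pre-tax equilibrium: P* = 19, Q* = 77.
Tax on sellers shifts supply to S = -56 + 7(P − 4) = -84 + 7P.
210 - 7P = -84 + 7P gives buyer price Pb = 21; sellers receive Ps = 21 − 4 = 17.
New quantity: Q = 210 − 7(21) = 63.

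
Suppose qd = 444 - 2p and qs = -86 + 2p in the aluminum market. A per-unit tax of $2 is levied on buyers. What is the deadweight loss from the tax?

Deadweight loss = 2

Pre-tax equilibrium: p* = 132.5, q* = 179.
Tax on buyers shifts demand to qd = 444 − 2(p + 2) = 440 - 2p.
440 - 2p = -86 + 2p gives seller price ps = 131.5; buyers pay pb = 131.5 + 2 = 133.5.
New quantity: q = 444 − 2(133.5) = 177.
DWL = ½ × 2 × (179 − 177) = 2.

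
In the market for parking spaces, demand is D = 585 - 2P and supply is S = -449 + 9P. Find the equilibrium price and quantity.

P* = 94, Q* = 397

Set D = S: 585 - 2P = -449 + 9P.
1034 = 11P, so P* = 94.
Q* = 585 − 2(94) = 397.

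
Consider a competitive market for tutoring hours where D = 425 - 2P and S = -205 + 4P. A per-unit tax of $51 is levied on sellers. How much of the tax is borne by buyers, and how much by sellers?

Pre-tax equilibrium: P* = 105, Q* = 215.
Tax on sellers shifts supply to S = -205 + 4(P − 51) = -409 + 4P.
425 - 2P = -409 + 4P gives buyer price Pb = 139; sellers receive Ps = 139 − 51 = 88.
New quantity: Q = 425 − 2(139) = 147.
Buyer burden = 139 − 105 = 34; seller burden = 105 − 88 = 17.

Buyers bear $34, sellers bear $17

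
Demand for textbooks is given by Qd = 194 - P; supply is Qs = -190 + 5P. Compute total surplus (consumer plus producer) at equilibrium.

Total surplus = 10140

Equilibrium: 194 - P = -190 + 5P gives P* = 64, Q* = 130.
Demand choke price: P = 194; supply starts at P = 38.
CS = ½(194 − 64)(130) = 8450; PS = ½(64 − 38)(130) = 1690.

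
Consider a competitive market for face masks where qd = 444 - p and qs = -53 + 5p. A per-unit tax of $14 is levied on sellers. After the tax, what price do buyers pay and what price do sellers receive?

Pre-tax equilibrium: p* = 497/6, q* = 2167/6.
Tax on sellers shifts supply to qs = -53 + 5(p − 14) = -123 + 5p.
444 - p = -123 + 5p gives buyer price pb = 94.5; sellers receive ps = 94.5 − 14 = 80.5.
New quantity: q = 444 − 1(94.5) = 349.5.

Buyers pay $94.5, sellers receive $80.5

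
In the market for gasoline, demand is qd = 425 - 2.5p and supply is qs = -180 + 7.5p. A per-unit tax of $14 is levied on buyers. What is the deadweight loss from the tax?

Pre-tax equilibrium: p* = 60.5, q* = 273.75.
Tax on buyers shifts demand to qd = 425 − 2.5(p + 14) = 390 - 2.5p.
390 - 2.5p = -180 + 7.5p gives seller price ps = 57; buyers pay pb = 57 + 14 = 71.
New quantity: q = 425 − 2.5(71) = 247.5.
DWL = ½ × 14 × (273.75 − 247.5) = 183.75.

Deadweight loss = 183.75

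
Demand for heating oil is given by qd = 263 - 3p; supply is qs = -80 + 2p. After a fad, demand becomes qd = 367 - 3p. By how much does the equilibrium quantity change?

Δq = 41.6

Original equilibrium: p* = 68.6, q* = 57.2.
New equilibrium: 367 - 3p = -80 + 2p, so 447 = 5p and p' = 89.4; q' = 367 − 3(89.4) = 98.8.
Change in quantity: 98.8 − 57.2 = 41.6.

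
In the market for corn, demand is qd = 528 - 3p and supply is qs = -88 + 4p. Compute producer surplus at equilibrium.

Producer surplus = 8712

Equilibrium: 528 - 3p = -88 + 4p gives p* = 88, q* = 264.
Supply starts at p = 22 (where qs = 0).
PS = ½(88 − 22)(264) = 8712.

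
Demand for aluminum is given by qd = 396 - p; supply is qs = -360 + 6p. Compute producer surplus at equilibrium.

Equilibrium: 396 - p = -360 + 6p gives p* = 108, q* = 288.
Supply starts at p = 60 (where qs = 0).
PS = ½(108 − 60)(288) = 6912.

Producer surplus = 6912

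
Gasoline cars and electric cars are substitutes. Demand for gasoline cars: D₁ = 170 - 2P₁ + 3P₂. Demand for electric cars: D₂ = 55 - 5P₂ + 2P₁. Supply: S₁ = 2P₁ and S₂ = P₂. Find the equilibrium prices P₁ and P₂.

Market 1: 170 - 2P₁ + 3P₂ = 2P₁ → 4P₁ - 3P₂ = 170.
Market 2: 6P₂ - 2P₁ = 55.
Eliminating P₂: 6×(1) + 3×(2) gives 18P₁ = 1185, so P₁ = 395/6.
Back-substitute into (2): P₂ = (55 + 2×395/6) / 6 = 280/9.

P₁ = 395/6, P₂ = 280/9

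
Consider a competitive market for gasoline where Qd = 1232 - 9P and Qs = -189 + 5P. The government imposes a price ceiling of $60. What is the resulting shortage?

Shortage = 581

Equilibrium price would be P* = 101.5, so the ceiling at 60 binds.
At P = 60: Qd = 1232 − 9(60) = 692, Qs = -189 + 5(60) = 111.
Shortage = 692 − 111 = 581.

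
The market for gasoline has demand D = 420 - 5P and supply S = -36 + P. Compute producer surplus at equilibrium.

Equilibrium: 420 - 5P = -36 + P gives P* = 76, Q* = 40.
Supply starts at P = 36 (where S = 0).
PS = ½(76 − 36)(40) = 800.

Producer surplus = 800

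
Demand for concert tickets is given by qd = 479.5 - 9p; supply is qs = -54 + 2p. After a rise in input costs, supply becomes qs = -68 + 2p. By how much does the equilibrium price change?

Original equilibrium: p* = 48.5, q* = 43.
New equilibrium: 479.5 - 9p = -68 + 2p, so 547.5 = 11p and p' = 1095/22; q' = 479.5 − 9(1095/22) = 347/11.
Change in price: 1095/22 − 48.5 = 14/11.

Δp = 14/11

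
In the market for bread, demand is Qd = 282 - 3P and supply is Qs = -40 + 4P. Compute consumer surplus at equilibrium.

Consumer surplus = 3456

Equilibrium: 282 - 3P = -40 + 4P gives P* = 46, Q* = 144.
Demand choke price (Qd = 0): P = 94.
CS = ½(94 − 46)(144) = 3456.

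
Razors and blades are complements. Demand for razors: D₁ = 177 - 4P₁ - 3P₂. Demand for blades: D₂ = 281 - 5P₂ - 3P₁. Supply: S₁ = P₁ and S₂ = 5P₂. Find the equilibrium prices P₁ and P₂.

Market 1: 177 - 4P₁ - 3P₂ = P₁ → 5P₁ + 3P₂ = 177.
Market 2: 10P₂ + 3P₁ = 281.
Eliminating P₂: 10×(1) − 3×(2) gives 41P₁ = 927, so P₁ = 927/41.
Back-substitute into (2): P₂ = (281 − 3×927/41) / 10 = 874/41.

P₁ = 927/41, P₂ = 874/41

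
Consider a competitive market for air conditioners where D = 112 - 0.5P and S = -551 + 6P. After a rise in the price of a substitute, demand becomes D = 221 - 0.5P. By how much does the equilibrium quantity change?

ΔQ = 1308/13

Original equilibrium: P* = 102, Q* = 61.
New equilibrium: 221 - 0.5P = -551 + 6P, so 772 = 6.5P and P' = 1544/13; Q' = 221 − 0.5(1544/13) = 2101/13.
Change in quantity: 2101/13 − 61 = 1308/13.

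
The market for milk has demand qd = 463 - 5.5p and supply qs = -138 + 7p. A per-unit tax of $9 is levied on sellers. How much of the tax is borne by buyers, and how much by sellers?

Pre-tax equilibrium: p* = 48.08, q* = 198.56.
Tax on sellers shifts supply to qs = -138 + 7(p − 9) = -201 + 7p.
463 - 5.5p = -201 + 7p gives buyer price pb = 53.12; sellers receive ps = 53.12 − 9 = 44.12.
New quantity: q = 463 − 5.5(53.12) = 170.84.
Buyer burden = 53.12 − 48.08 = 5.04; seller burden = 48.08 − 44.12 = 3.96.

Buyers bear $5.04, sellers bear $3.96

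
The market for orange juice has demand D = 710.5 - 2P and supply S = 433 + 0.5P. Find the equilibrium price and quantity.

Set D = S: 710.5 - 2P = 433 + 0.5P.
277.5 = 2.5P, so P* = 111.
Q* = 710.5 − 2(111) = 488.5.

P* = 111, Q* = 488.5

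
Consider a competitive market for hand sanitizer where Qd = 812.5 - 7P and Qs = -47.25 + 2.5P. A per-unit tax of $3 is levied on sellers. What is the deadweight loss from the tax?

Pre-tax equilibrium: P* = 90.5, Q* = 179.
Tax on sellers shifts supply to Qs = -47.25 + 2.5(P − 3) = -54.75 + 2.5P.
812.5 - 7P = -54.75 + 2.5P gives buyer price Pb = 3469/38; sellers receive Ps = 3469/38 − 3 = 3355/38.
New quantity: Q = 812.5 − 7(3469/38) = 3296/19.
DWL = ½ × 3 × (179 − 3296/19) = 315/38.

Deadweight loss = 315/38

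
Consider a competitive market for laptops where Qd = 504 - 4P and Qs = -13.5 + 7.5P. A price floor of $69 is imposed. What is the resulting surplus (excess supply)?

Surplus = 276

Equilibrium price would be P* = 45, so the floor at 69 binds.
At P = 69: Qd = 228, Qs = 504.
Surplus = 504 − 228 = 276.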